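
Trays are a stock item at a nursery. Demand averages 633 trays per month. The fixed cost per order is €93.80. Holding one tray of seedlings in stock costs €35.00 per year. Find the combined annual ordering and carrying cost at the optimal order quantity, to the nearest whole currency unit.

Annual demand D = 633 × 12 = 7,596.
Q* = √(2DS/H) = √(2 × 7,596 × 93.8 / 35) ≈ 201.78.
At Q*, ordering cost (D/Q*)S equals holding cost (Q*/2)H, each = √(DSH/2).
Minimum total = √(2DSH) = √(2 × 7,596 × 93.8 × 35) ≈ 7062.247.

TC* ≈ €7,062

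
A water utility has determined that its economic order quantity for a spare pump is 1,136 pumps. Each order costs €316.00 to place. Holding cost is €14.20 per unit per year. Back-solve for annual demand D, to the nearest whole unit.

Squaring Q* = √(2DS/H) gives Q*² = 2DS/H.
From Q* = √(2DS/H): D = Q*²H / (2S) = 1,136² × 14.2 / (2 × 316) = 28995.322.

D ≈ 28,995 pumps per year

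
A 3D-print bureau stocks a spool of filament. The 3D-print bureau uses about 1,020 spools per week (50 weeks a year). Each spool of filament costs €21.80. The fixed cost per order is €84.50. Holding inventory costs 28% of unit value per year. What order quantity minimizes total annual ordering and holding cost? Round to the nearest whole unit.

Q* ≈ 1,188 spools

Annual demand D = 1,020 × 50 = 51,000.
Holding cost H = 0.28 × €21.80 = €6.1040 per unit per year.
EOQ = √(2DS / H) = √(2 × 51,000 × 84.5 / 6.104).
= √(8,619,000 / 6.104) = √1,412,024.9017 ≈ 1188.287.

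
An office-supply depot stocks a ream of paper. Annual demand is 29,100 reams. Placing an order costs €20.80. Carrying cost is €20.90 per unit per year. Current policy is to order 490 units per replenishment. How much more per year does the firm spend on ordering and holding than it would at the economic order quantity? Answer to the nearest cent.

Extra cost ≈ €1,325.78 per year

EOQ = √(2DS/H) = √(2 × 29,100 × 20.8 / 20.9) ≈ 240.67.
Cost at Q* = (D/Q*)S + (Q*/2)H = √(2DSH) ≈ €5,029.98.
Cost at Q = 490: (29,100/490)×20.8 + (490/2)×20.9 = €1,235.27 + €5,120.50 = €6,355.77.
Excess = €6,355.77 − €5,029.98 = €1,325.78.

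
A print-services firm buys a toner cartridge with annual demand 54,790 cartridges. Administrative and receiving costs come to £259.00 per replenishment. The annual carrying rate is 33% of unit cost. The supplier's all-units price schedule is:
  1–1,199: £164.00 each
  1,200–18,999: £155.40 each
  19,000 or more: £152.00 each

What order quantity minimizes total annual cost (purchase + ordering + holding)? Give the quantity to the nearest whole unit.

Q* ≈ 1,200 cartridges

Holding cost per unit per year at price C is H = 0.33·C.
For each price level, check whether its EOQ is feasible; otherwise the best quantity at that price is the breakpoint.
EOQ at £164.00 = 724.2 (feasible in tier 1): TC = 54,790×£164.00 + (54,790/724.2)×259 + (724.2/2)×0.33×£164.00 = £9,024,751.73.
EOQ at £155.40 = 743.9 < 1200, so use break Q=1200: TC = 54,790×£155.40 + (54,790/1200.0)×259 + (1200.0/2)×0.33×£155.40 = £8,556,960.71.
EOQ at £152.00 = 752.2 < 19000, so use break Q=19000: TC = 54,790×£152.00 + (54,790/19000.0)×259 + (19000.0/2)×0.33×£152.00 = £8,805,346.87.
Lowest total cost is £8,556,960.71 at Q = 1200.0.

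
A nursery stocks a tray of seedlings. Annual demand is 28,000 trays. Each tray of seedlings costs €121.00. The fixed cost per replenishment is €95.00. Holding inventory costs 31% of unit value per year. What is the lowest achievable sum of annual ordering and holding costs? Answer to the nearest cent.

Holding cost H = 0.31 × €121.00 = €37.5100 per unit per year.
The optimal lot size = √(2DS/H) = √(2 × 28,000 × 95 / 37.51) ≈ 376.60.
At the optimum the two cost components are equal, so total cost = 2·(Q*/2)H = Q*·H.
Minimum total = √(2DSH) = √(2 × 28,000 × 95 × 37.51) ≈ 14126.330.

TC* ≈ €14,126.33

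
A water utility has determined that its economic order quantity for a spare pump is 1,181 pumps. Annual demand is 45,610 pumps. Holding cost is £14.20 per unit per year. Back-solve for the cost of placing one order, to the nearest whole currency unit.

The basic EOQ model gives Q* = √(2DS/H); rearrange for the unknown.
From Q* = √(2DS/H): S = Q*²H / (2D) = 1,181² × 14.2 / (2 × 45,610) = 217.1191.

S ≈ £217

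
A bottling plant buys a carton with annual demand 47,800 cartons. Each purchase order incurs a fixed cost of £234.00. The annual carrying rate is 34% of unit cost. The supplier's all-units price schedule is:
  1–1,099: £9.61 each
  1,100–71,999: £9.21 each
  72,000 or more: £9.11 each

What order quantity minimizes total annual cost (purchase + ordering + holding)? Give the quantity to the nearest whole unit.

Q* ≈ 2,673 cartons

Holding cost per unit per year at price C is H = 0.34·C.
Evaluate total cost at each tier's feasible EOQ or, if the EOQ is below the tier, at the tier's minimum quantity.
Tier 1 (£9.61): EOQ = 2616.6 exceeds tier's upper bound 1099, so this tier is dominated.
EOQ at £9.21 = 2672.8 (feasible in tier 2): TC = 47,800×£9.21 + (47,800/2672.8)×234 + (2672.8/2)×0.34×£9.21 = £448,607.63.
EOQ at £9.11 = 2687.4 < 72000, so use break Q=72000: TC = 47,800×£9.11 + (47,800/72000.0)×234 + (72000.0/2)×0.34×£9.11 = £547,119.75.
Lowest total cost is £448,607.63 at Q = 2672.8.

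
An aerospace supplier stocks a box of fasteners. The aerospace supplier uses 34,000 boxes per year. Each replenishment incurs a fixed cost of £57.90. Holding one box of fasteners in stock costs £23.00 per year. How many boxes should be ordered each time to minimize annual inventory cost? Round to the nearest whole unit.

EOQ = √(2DS / H) = √(2 × 34,000 × 57.9 / 23).
= √(3,937,200 / 23) = √171,182.6087 ≈ 413.742.

Q* ≈ 414 boxes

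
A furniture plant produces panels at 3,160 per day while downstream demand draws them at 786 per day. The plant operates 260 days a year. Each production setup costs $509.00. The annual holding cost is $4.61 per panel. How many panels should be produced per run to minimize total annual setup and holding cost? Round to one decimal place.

Q* ≈ 7,750.4 panels

Annual demand D = 786 × 260 = 204,360.
Production build-up factor (1 − d/p) = 1 − 786/3,160 = 0.7513.
Q* = √(2DS / (H(1 − d/p))) = √(2 × 204,360 × 509 / (4.61 × 0.7513)).
= √(208,038,480 / 3.4633) ≈ 7750.408.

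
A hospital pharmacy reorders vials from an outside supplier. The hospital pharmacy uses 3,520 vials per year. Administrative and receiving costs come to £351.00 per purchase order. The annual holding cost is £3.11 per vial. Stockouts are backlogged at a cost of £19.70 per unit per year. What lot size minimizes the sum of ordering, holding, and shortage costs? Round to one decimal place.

With planned backorders, Q* = √(2DS/H) · √((H+B)/B).
√(2DS/H) = √(2 × 3,520 × 351 / 3.11) = 891.373.
√((H+B)/B) = √((3.11+19.7)/19.7) = 1.0760.
Q* ≈ 959.156.

Q* ≈ 959.2 vials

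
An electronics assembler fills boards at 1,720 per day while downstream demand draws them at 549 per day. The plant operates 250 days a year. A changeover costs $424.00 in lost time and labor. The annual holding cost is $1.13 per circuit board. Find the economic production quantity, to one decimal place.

Q* ≈ 12,299.9 boards

Annual demand D = 549 × 250 = 137,250.
Production build-up factor (1 − d/p) = 1 − 549/1,720 = 0.6808.
Q* = √(2DS / (H(1 − d/p))) = √(2 × 137,250 × 424 / (1.13 × 0.6808)).
= √(116,388,000 / 0.7693) ≈ 12299.874.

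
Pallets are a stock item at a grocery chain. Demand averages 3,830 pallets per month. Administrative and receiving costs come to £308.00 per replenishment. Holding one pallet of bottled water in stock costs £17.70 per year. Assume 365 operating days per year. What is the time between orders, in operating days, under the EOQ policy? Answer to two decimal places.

Annual demand D = 3,830 × 12 = 45,960.
The optimal lot size = √(2DS/H) = √(2 × 45,960 × 308 / 17.7) ≈ 1264.72.
Cycle time = Q*/D × 365 = 1264.72 / 45,960 × 365 ≈ 10.044 days.

T ≈ 10.04 days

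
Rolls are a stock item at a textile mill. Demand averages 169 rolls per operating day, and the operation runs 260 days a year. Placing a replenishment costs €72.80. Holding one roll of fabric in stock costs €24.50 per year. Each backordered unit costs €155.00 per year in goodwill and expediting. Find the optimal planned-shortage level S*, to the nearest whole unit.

S* ≈ 75 rolls

Annual demand D = 169 × 260 = 43,940.
With planned backorders, Q* = √(2DS/H) · √((H+B)/B).
√(2DS/H) = √(2 × 43,940 × 72.8 / 24.5) = 511.008.
√((H+B)/B) = √((24.5+155)/155) = 1.0761.
Q* ≈ 549.913.
S* = Q* · H/(H+B) = 549.913 × 24.5/179.5 ≈ 75.058.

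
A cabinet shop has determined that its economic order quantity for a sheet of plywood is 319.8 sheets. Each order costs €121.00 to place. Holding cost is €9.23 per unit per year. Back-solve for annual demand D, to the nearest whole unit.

D ≈ 3,901 sheets per year

The basic EOQ model gives Q* = √(2DS/H); rearrange for the unknown.
From Q* = √(2DS/H): D = Q*²H / (2S) = 319.8² × 9.23 / (2 × 121) = 3900.706.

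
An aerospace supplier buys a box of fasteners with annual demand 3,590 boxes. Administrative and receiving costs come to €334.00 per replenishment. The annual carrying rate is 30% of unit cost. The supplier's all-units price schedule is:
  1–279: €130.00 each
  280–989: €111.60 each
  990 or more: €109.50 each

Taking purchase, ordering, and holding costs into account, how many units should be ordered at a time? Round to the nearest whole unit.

Holding cost per unit per year at price C is H = 0.30·C.
Candidates are each tier's EOQ (if it falls in that tier) and each price-break quantity.
EOQ at €130.00 = 248.0 (feasible in tier 1): TC = 3,590×€130.00 + (3,590/248.0)×334 + (248.0/2)×0.30×€130.00 = €476,370.92.
EOQ at €111.60 = 267.6 < 280, so use break Q=280: TC = 3,590×€111.60 + (3,590/280.0)×334 + (280.0/2)×0.30×€111.60 = €409,613.56.
EOQ at €109.50 = 270.2 < 990, so use break Q=990: TC = 3,590×€109.50 + (3,590/990.0)×334 + (990.0/2)×0.30×€109.50 = €410,576.92.
Lowest total cost is €409,613.56 at Q = 280.0.

Q* ≈ 280 boxes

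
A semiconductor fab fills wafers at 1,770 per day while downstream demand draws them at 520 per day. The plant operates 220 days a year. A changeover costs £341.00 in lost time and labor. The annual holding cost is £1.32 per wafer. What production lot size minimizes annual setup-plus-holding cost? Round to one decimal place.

Annual demand D = 520 × 220 = 114,400.
Production build-up factor (1 − d/p) = 1 − 520/1,770 = 0.7062.
Q* = √(2DS / (H(1 − d/p))) = √(2 × 114,400 × 341 / (1.32 × 0.7062)).
= √(78,020,800 / 0.9322) ≈ 9148.499.

Q* ≈ 9,148.5 wafers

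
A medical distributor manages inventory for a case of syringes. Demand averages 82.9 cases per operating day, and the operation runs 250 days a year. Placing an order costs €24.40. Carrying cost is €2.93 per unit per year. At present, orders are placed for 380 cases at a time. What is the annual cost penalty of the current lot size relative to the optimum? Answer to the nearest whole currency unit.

Annual demand D = 82.9 × 250 = 20,725.
EOQ = √(2DS/H) = √(2 × 20,725 × 24.4 / 2.93) ≈ 587.52.
Cost at Q* = (D/Q*)S + (Q*/2)H = √(2DSH) ≈ €1,721.44.
Cost at Q = 380: (20,725/380)×24.4 + (380/2)×2.93 = €1,330.76 + €556.70 = €1,887.46.
Excess = €1,887.46 − €1,721.44 = €166.03.

Extra cost ≈ €166 per year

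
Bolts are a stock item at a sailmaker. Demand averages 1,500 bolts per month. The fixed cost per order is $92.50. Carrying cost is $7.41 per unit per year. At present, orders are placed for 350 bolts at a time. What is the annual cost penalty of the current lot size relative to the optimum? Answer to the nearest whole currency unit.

Extra cost ≈ $1,086 per year

Annual demand D = 1,500 × 12 = 18,000.
EOQ = √(2DS/H) = √(2 × 18,000 × 92.5 / 7.41) ≈ 670.37.
Cost at Q* = (D/Q*)S + (Q*/2)H = √(2DSH) ≈ $4,967.42.
Cost at Q = 350: (18,000/350)×92.5 + (350/2)×7.41 = $4,757.14 + $1,296.75 = $6,053.89.
Excess = $6,053.89 − $4,967.42 = $1,086.47.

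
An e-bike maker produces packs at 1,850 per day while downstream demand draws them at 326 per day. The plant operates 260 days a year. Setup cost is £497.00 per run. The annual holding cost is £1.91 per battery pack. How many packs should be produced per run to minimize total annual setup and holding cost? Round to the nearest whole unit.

Q* ≈ 7,318 packs

Annual demand D = 326 × 260 = 84,760.
Production build-up factor (1 − d/p) = 1 − 326/1,850 = 0.8238.
Q* = √(2DS / (H(1 − d/p))) = √(2 × 84,760 × 497 / (1.91 × 0.8238)).
= √(84,251,440 / 1.5734) ≈ 7317.544.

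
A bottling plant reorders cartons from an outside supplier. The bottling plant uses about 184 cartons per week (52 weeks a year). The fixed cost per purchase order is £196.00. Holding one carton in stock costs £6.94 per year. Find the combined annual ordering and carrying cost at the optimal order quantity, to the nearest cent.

TC* ≈ £5,101.92

Annual demand D = 184 × 52 = 9,568.
The optimal lot size = √(2DS/H) = √(2 × 9,568 × 196 / 6.94) ≈ 735.15.
At Q*, ordering cost (D/Q*)S equals holding cost (Q*/2)H, each = √(DSH/2).
Minimum total = √(2DSH) = √(2 × 9,568 × 196 × 6.94) ≈ 5101.917.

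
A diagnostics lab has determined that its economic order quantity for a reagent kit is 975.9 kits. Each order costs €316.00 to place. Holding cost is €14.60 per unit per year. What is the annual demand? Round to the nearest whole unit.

D ≈ 22,001 kits per year

The basic EOQ model gives Q* = √(2DS/H); rearrange for the unknown.
From Q* = √(2DS/H): D = Q*²H / (2S) = 975.9² × 14.6 / (2 × 316) = 22001.202.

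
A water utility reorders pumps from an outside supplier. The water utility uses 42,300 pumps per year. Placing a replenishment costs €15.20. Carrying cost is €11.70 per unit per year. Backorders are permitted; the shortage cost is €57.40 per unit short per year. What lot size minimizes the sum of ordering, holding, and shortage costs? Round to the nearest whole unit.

With planned backorders, Q* = √(2DS/H) · √((H+B)/B).
√(2DS/H) = √(2 × 42,300 × 15.2 / 11.7) = 331.523.
√((H+B)/B) = √((11.7+57.4)/57.4) = 1.0972.
Q* ≈ 363.745.

Q* ≈ 364 pumps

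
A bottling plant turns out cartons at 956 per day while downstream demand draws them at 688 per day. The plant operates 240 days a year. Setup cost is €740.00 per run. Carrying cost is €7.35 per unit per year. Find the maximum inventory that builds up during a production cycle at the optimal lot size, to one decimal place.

I_max ≈ 3,053.0 cartons

Annual demand D = 688 × 240 = 165,120.
Production build-up factor (1 − d/p) = 1 − 688/956 = 0.2803.
Q* = √(2DS / (H(1 − d/p))) = √(2 × 165,120 × 740 / (7.35 × 0.2803)).
= √(244,377,600 / 2.0605) ≈ 10890.519.
Maximum inventory = Q*(1 − d/p) = 10890.519 × 0.2803 ≈ 3052.991.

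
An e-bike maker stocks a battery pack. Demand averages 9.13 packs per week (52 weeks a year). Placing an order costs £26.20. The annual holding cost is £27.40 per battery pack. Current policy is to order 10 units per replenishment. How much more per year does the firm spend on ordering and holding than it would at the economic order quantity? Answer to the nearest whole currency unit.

Annual demand D = 9.13 × 52 = 474.76.
EOQ = √(2DS/H) = √(2 × 474.76 × 26.2 / 27.4) ≈ 30.13.
Cost at Q* = (D/Q*)S + (Q*/2)H = √(2DSH) ≈ £825.62.
Cost at Q = 10: (474.76/10)×26.2 + (10/2)×27.4 = £1,243.87 + £137.00 = £1,380.87.
Excess = £1,380.87 − £825.62 = £555.26.

Extra cost ≈ £555 per year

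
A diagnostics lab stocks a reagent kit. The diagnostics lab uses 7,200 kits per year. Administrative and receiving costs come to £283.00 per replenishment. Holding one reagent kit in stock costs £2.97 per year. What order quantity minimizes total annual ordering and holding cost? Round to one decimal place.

Q* ≈ 1,171.4 kits

EOQ = √(2DS / H) = √(2 × 7,200 × 283 / 2.97).
= √(4,075,200 / 2.97) = √1,372,121.2121 ≈ 1171.376.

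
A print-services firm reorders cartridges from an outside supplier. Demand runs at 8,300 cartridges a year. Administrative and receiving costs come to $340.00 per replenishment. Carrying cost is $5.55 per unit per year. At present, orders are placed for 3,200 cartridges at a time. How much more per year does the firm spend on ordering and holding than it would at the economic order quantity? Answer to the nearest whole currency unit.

EOQ = √(2DS/H) = √(2 × 8,300 × 340 / 5.55) ≈ 1008.43.
Cost at Q* = (D/Q*)S + (Q*/2)H = √(2DSH) ≈ $5,596.80.
Cost at Q = 3,200: (8,300/3,200)×340 + (3,200/2)×5.55 = $881.88 + $8,880.00 = $9,761.88.
Excess = $9,761.88 − $5,596.80 = $4,165.07.

Extra cost ≈ $4,165 per year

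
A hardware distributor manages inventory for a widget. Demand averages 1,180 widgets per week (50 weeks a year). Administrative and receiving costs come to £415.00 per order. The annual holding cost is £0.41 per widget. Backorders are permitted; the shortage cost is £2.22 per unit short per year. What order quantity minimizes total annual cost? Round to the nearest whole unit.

Annual demand D = 1,180 × 50 = 59,000.
With planned backorders, Q* = √(2DS/H) · √((H+B)/B).
√(2DS/H) = √(2 × 59,000 × 415 / 0.41) = 10928.816.
√((H+B)/B) = √((0.41+2.22)/2.22) = 1.0884.
Q* ≈ 11895.276.

Q* ≈ 11,895 widgets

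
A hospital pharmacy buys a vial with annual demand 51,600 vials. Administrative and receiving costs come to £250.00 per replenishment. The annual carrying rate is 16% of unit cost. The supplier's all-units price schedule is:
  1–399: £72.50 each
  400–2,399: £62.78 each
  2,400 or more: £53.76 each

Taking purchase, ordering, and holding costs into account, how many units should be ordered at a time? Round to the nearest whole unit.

Holding cost per unit per year at price C is H = 0.16·C.
Candidates are each tier's EOQ (if it falls in that tier) and each price-break quantity.
Tier 1 (£72.50): EOQ = 1491.4 exceeds tier's upper bound 399, so this tier is dominated.
EOQ at £62.78 = 1602.7 (feasible in tier 2): TC = 51,600×£62.78 + (51,600/1602.7)×250 + (1602.7/2)×0.16×£62.78 = £3,255,546.32.
EOQ at £53.76 = 1731.9 < 2400, so use break Q=2400: TC = 51,600×£53.76 + (51,600/2400.0)×250 + (2400.0/2)×0.16×£53.76 = £2,789,712.92.
Lowest total cost is £2,789,712.92 at Q = 2400.0.

Q* ≈ 2,400 vials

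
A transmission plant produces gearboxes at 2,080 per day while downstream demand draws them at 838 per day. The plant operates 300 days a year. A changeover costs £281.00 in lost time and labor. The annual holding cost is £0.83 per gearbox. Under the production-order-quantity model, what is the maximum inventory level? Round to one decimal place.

I_max ≈ 10,081.9 gearboxes

Annual demand D = 838 × 300 = 251,400.
Production build-up factor (1 − d/p) = 1 − 838/2,080 = 0.5971.
Q* = √(2DS / (H(1 − d/p))) = √(2 × 251,400 × 281 / (0.83 × 0.5971)).
= √(141,286,800 / 0.4956) ≈ 16884.283.
Maximum inventory = Q*(1 − d/p) = 16884.283 × 0.5971 ≈ 10081.865.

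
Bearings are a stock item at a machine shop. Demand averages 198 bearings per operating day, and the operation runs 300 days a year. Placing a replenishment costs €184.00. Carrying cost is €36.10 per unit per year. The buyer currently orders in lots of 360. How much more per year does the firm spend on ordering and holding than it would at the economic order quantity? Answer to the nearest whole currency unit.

Annual demand D = 198 × 300 = 59,400.
EOQ = √(2DS/H) = √(2 × 59,400 × 184 / 36.1) ≈ 778.15.
Cost at Q* = (D/Q*)S + (Q*/2)H = √(2DSH) ≈ €28,091.23.
Cost at Q = 360: (59,400/360)×184 + (360/2)×36.1 = €30,360.00 + €6,498.00 = €36,858.00.
Excess = €36,858.00 − €28,091.23 = €8,766.77.

Extra cost ≈ €8,767 per year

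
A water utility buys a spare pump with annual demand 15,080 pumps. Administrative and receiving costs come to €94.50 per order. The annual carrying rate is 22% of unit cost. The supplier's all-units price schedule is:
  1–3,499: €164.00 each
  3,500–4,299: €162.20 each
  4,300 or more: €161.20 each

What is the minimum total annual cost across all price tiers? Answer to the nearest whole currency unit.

Holding cost per unit per year at price C is H = 0.22·C.
For each price level, check whether its EOQ is feasible; otherwise the best quantity at that price is the breakpoint.
EOQ at €164.00 = 281.1 (feasible in tier 1): TC = 15,080×€164.00 + (15,080/281.1)×94.5 + (281.1/2)×0.22×€164.00 = €2,483,260.63.
EOQ at €162.20 = 282.6 < 3500, so use break Q=3500: TC = 15,080×€162.20 + (15,080/3500.0)×94.5 + (3500.0/2)×0.22×€162.20 = €2,508,830.16.
EOQ at €161.20 = 283.5 < 4300, so use break Q=4300: TC = 15,080×€161.20 + (15,080/4300.0)×94.5 + (4300.0/2)×0.22×€161.20 = €2,507,475.01.
Lowest total cost among the candidates is at Q = 281.1.

TC* ≈ €2,483,261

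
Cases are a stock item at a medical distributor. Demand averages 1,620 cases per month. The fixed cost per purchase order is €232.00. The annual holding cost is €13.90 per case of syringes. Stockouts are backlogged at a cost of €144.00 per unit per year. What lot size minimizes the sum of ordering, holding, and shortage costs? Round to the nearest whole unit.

Q* ≈ 844 cases

Annual demand D = 1,620 × 12 = 19,440.
With planned backorders, Q* = √(2DS/H) · √((H+B)/B).
√(2DS/H) = √(2 × 19,440 × 232 / 13.9) = 805.563.
√((H+B)/B) = √((13.9+144)/144) = 1.0472.
Q* ≈ 843.547.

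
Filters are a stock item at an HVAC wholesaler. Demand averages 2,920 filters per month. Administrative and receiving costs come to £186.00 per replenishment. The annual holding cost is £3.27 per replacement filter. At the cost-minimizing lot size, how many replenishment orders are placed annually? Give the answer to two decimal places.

N ≈ 17.55 orders per year

Annual demand D = 2,920 × 12 = 35,040.
EOQ = √(2DS/H) = √(2 × 35,040 × 186 / 3.27) ≈ 1996.55.
Orders per year = D / Q* = 35,040 / 1996.55 ≈ 17.550.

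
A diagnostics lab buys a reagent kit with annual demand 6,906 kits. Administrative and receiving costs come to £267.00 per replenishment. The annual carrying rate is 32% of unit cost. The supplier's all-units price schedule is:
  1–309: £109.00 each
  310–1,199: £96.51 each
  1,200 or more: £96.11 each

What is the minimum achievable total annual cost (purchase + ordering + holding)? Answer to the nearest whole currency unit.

TC* ≈ £677,170

Holding cost per unit per year at price C is H = 0.32·C.
Evaluate total cost at each tier's feasible EOQ or, if the EOQ is below the tier, at the tier's minimum quantity.
Tier 1 (£109.00): EOQ = 325.2 exceeds tier's upper bound 309, so this tier is dominated.
EOQ at £96.51 = 345.6 (feasible in tier 2): TC = 6,906×£96.51 + (6,906/345.6)×267 + (345.6/2)×0.32×£96.51 = £677,170.04.
EOQ at £96.11 = 346.3 < 1200, so use break Q=1200: TC = 6,906×£96.11 + (6,906/1200.0)×267 + (1200.0/2)×0.32×£96.11 = £683,725.36.
Lowest total cost among the candidates is at Q = 345.6.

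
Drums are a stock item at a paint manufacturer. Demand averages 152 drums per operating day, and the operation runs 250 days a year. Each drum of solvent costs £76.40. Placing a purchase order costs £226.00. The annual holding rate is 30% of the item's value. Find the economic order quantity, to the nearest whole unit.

Q* ≈ 866 drums

Annual demand D = 152 × 250 = 38,000.
Holding cost H = 0.30 × £76.40 = £22.9200 per unit per year.
EOQ = √(2DS / H) = √(2 × 38,000 × 226 / 22.92).
= √(17,176,000 / 22.92) = √749,389.1798 ≈ 865.673.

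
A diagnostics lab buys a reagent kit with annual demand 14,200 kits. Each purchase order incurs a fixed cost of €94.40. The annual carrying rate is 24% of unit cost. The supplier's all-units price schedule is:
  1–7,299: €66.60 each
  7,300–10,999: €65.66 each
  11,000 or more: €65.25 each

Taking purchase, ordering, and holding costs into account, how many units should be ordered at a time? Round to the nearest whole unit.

Q* ≈ 410 kits

Holding cost per unit per year at price C is H = 0.24·C.
For each price level, check whether its EOQ is feasible; otherwise the best quantity at that price is the breakpoint.
EOQ at €66.60 = 409.5 (feasible in tier 1): TC = 14,200×€66.60 + (14,200/409.5)×94.4 + (409.5/2)×0.24×€66.60 = €952,266.18.
EOQ at €65.66 = 412.5 < 7300, so use break Q=7300: TC = 14,200×€65.66 + (14,200/7300.0)×94.4 + (7300.0/2)×0.24×€65.66 = €990,073.79.
EOQ at €65.25 = 413.8 < 11000, so use break Q=11000: TC = 14,200×€65.25 + (14,200/11000.0)×94.4 + (11000.0/2)×0.24×€65.25 = €1,012,801.86.
Lowest total cost is €952,266.18 at Q = 409.5.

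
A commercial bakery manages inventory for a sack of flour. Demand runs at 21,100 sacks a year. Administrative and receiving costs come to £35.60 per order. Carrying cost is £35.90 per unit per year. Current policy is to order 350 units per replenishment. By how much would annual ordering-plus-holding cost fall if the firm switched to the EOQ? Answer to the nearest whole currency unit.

EOQ = √(2DS/H) = √(2 × 21,100 × 35.6 / 35.9) ≈ 204.57.
Cost at Q* = (D/Q*)S + (Q*/2)H = √(2DSH) ≈ £7,343.93.
Cost at Q = 350: (21,100/350)×35.6 + (350/2)×35.9 = £2,146.17 + £6,282.50 = £8,428.67.
Excess = £8,428.67 − £7,343.93 = £1,084.74.

Extra cost ≈ £1,085 per year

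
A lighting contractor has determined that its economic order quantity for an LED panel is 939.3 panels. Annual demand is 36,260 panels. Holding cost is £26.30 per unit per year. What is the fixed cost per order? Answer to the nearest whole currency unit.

The basic EOQ model gives Q* = √(2DS/H); rearrange for the unknown.
From Q* = √(2DS/H): S = Q*²H / (2D) = 939.3² × 26.3 / (2 × 36,260) = 319.9680.

S ≈ £320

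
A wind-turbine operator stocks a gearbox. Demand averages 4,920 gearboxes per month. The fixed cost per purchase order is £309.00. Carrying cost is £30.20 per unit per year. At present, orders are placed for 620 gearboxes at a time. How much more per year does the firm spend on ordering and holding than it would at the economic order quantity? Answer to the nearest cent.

Extra cost ≈ £5,591.91 per year

Annual demand D = 4,920 × 12 = 59,040.
EOQ = √(2DS/H) = √(2 × 59,040 × 309 / 30.2) ≈ 1099.17.
Cost at Q* = (D/Q*)S + (Q*/2)H = √(2DSH) ≈ £33,194.86.
Cost at Q = 620: (59,040/620)×309 + (620/2)×30.2 = £29,424.77 + £9,362.00 = £38,786.77.
Excess = £38,786.77 − £33,194.86 = £5,591.91.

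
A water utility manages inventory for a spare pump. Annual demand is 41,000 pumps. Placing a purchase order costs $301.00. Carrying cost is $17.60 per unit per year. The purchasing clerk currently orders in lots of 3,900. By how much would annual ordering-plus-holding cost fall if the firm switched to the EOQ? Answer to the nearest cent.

Extra cost ≈ $16,642.02 per year

EOQ = √(2DS/H) = √(2 × 41,000 × 301 / 17.6) ≈ 1184.22.
Cost at Q* = (D/Q*)S + (Q*/2)H = √(2DSH) ≈ $20,842.34.
Cost at Q = 3,900: (41,000/3,900)×301 + (3,900/2)×17.6 = $3,164.36 + $34,320.00 = $37,484.36.
Excess = $37,484.36 − $20,842.34 = $16,642.02.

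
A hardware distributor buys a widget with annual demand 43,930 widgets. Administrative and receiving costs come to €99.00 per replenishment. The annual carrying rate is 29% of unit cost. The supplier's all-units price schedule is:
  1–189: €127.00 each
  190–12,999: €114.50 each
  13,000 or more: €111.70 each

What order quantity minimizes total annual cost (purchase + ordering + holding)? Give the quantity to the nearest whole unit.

Holding cost per unit per year at price C is H = 0.29·C.
For each price level, check whether its EOQ is feasible; otherwise the best quantity at that price is the breakpoint.
Tier 1 (€127.00): EOQ = 486.0 exceeds tier's upper bound 189, so this tier is dominated.
EOQ at €114.50 = 511.8 (feasible in tier 2): TC = 43,930×€114.50 + (43,930/511.8)×99 + (511.8/2)×0.29×€114.50 = €5,046,979.76.
EOQ at €111.70 = 518.2 < 13000, so use break Q=13000: TC = 43,930×€111.70 + (43,930/13000.0)×99 + (13000.0/2)×0.29×€111.70 = €5,117,870.04.
Lowest total cost is €5,046,979.76 at Q = 511.8.

Q* ≈ 512 widgets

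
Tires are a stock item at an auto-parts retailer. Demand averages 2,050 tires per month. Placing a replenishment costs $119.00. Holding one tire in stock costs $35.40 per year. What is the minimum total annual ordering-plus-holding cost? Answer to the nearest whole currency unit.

Annual demand D = 2,050 × 12 = 24,600.
EOQ = √(2DS/H) = √(2 × 24,600 × 119 / 35.4) ≈ 406.68.
At Q*, ordering cost (D/Q*)S equals holding cost (Q*/2)H, each = √(DSH/2).
Minimum total = √(2DSH) = √(2 × 24,600 × 119 × 35.4) ≈ 14396.525.

TC* ≈ $14,397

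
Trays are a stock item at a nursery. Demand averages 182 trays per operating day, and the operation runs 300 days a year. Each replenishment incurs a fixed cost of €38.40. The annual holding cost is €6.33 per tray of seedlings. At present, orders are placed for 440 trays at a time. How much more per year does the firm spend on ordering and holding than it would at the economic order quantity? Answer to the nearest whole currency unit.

Extra cost ≈ €1,006 per year

Annual demand D = 182 × 300 = 54,600.
EOQ = √(2DS/H) = √(2 × 54,600 × 38.4 / 6.33) ≈ 813.91.
Cost at Q* = (D/Q*)S + (Q*/2)H = √(2DSH) ≈ €5,152.03.
Cost at Q = 440: (54,600/440)×38.4 + (440/2)×6.33 = €4,765.09 + €1,392.60 = €6,157.69.
Excess = €6,157.69 − €5,152.03 = €1,005.66.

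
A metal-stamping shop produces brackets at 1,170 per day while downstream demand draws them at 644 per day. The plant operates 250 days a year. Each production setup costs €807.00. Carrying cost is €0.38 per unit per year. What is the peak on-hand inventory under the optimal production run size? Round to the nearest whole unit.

Annual demand D = 644 × 250 = 161,000.
Production build-up factor (1 − d/p) = 1 − 644/1,170 = 0.4496.
Q* = √(2DS / (H(1 − d/p))) = √(2 × 161,000 × 807 / (0.38 × 0.4496)).
= √(259,854,000 / 0.1708) ≈ 39000.750.
Maximum inventory = Q*(1 − d/p) = 39000.750 × 0.4496 ≈ 17533.671.

I_max ≈ 17,534 brackets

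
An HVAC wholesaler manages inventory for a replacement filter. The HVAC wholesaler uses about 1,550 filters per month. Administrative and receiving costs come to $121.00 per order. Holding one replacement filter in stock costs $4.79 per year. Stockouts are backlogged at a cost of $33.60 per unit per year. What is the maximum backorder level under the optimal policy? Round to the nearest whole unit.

Annual demand D = 1,550 × 12 = 18,600.
With planned backorders, Q* = √(2DS/H) · √((H+B)/B).
√(2DS/H) = √(2 × 18,600 × 121 / 4.79) = 969.385.
√((H+B)/B) = √((4.79+33.6)/33.6) = 1.0689.
Q* ≈ 1036.181.
S* = Q* · H/(H+B) = 1036.181 × 4.79/38.39 ≈ 129.287.

S* ≈ 129 filters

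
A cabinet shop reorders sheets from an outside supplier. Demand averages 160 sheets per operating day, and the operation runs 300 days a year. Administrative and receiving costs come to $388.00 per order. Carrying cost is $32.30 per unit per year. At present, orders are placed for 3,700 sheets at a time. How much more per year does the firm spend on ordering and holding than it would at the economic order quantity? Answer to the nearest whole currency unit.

Extra cost ≈ $30,103 per year

Annual demand D = 160 × 300 = 48,000.
EOQ = √(2DS/H) = √(2 × 48,000 × 388 / 32.3) ≈ 1073.87.
Cost at Q* = (D/Q*)S + (Q*/2)H = √(2DSH) ≈ $34,685.88.
Cost at Q = 3,700: (48,000/3,700)×388 + (3,700/2)×32.3 = $5,033.51 + $59,755.00 = $64,788.51.
Excess = $64,788.51 − $34,685.88 = $30,102.63.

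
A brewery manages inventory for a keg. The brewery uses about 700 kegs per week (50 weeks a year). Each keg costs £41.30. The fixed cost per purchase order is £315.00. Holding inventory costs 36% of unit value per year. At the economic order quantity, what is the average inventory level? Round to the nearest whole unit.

Average inventory ≈ 609 kegs

Annual demand D = 700 × 50 = 35,000.
Holding cost H = 0.36 × £41.30 = £14.8680 per unit per year.
The optimal lot size = √(2DS/H) = √(2 × 35,000 × 315 / 14.868) ≈ 1217.81.
Average inventory = Q*/2 ≈ 1217.81 / 2 = 608.903.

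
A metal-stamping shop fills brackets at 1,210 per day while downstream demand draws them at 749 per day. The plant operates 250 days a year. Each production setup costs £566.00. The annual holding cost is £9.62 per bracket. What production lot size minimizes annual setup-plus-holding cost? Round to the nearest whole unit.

Annual demand D = 749 × 250 = 187,250.
Production build-up factor (1 − d/p) = 1 − 749/1,210 = 0.3810.
Q* = √(2DS / (H(1 − d/p))) = √(2 × 187,250 × 566 / (9.62 × 0.3810)).
= √(211,967,000 / 3.6651) ≈ 7604.818.

Q* ≈ 7,605 brackets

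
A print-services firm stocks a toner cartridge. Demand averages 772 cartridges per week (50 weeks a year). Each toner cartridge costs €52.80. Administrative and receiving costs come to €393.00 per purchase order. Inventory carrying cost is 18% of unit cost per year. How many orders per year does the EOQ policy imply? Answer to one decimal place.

N ≈ 21.6 orders per year

Annual demand D = 772 × 50 = 38,600.
Holding cost H = 0.18 × €52.80 = €9.5040 per unit per year.
Q* = √(2DS/H) = √(2 × 38,600 × 393 / 9.504) ≈ 1786.70.
Orders per year = D / Q* = 38,600 / 1786.70 ≈ 21.604.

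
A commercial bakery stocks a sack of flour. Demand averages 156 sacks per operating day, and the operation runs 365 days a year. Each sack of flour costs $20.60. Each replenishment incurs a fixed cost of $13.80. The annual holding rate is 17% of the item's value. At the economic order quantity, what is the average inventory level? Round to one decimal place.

Average inventory ≈ 334.9 sacks

Annual demand D = 156 × 365 = 56,940.
Holding cost H = 0.17 × $20.60 = $3.5020 per unit per year.
EOQ = √(2DS/H) = √(2 × 56,940 × 13.8 / 3.502) ≈ 669.89.
Average inventory = Q*/2 ≈ 669.89 / 2 = 334.946.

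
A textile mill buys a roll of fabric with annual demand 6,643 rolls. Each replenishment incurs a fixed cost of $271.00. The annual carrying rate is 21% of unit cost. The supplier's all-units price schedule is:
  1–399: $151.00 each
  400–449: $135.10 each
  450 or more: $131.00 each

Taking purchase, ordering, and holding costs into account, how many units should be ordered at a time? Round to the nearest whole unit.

Holding cost per unit per year at price C is H = 0.21·C.
For each price level, check whether its EOQ is feasible; otherwise the best quantity at that price is the breakpoint.
EOQ at $151.00 = 337.0 (feasible in tier 1): TC = 6,643×$151.00 + (6,643/337.0)×271 + (337.0/2)×0.21×$151.00 = $1,013,778.13.
EOQ at $135.10 = 356.2 < 400, so use break Q=400: TC = 6,643×$135.10 + (6,643/400.0)×271 + (400.0/2)×0.21×$135.10 = $907,644.13.
EOQ at $131.00 = 361.8 < 450, so use break Q=450: TC = 6,643×$131.00 + (6,643/450.0)×271 + (450.0/2)×0.21×$131.00 = $880,423.31.
Lowest total cost is $880,423.31 at Q = 450.0.

Q* ≈ 450 rolls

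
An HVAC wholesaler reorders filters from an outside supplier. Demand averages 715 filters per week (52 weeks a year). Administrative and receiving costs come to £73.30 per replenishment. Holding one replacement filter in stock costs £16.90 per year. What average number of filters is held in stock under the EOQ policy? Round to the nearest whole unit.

Average inventory ≈ 284 filters

Annual demand D = 715 × 52 = 37,180.
Q* = √(2DS/H) = √(2 × 37,180 × 73.3 / 16.9) ≈ 567.91.
Average inventory = Q*/2 ≈ 567.91 / 2 = 283.954.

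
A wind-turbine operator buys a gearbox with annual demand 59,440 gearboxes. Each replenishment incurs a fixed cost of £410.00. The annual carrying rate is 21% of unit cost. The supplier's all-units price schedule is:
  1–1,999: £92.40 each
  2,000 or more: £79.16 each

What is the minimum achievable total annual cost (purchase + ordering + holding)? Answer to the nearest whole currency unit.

Holding cost per unit per year at price C is H = 0.21·C.
Evaluate total cost at each tier's feasible EOQ or, if the EOQ is below the tier, at the tier's minimum quantity.
EOQ at £92.40 = 1584.9 (feasible in tier 1): TC = 59,440×£92.40 + (59,440/1584.9)×410 + (1584.9/2)×0.21×£92.40 = £5,523,009.32.
EOQ at £79.16 = 1712.3 < 2000, so use break Q=2000: TC = 59,440×£79.16 + (59,440/2000.0)×410 + (2000.0/2)×0.21×£79.16 = £4,734,079.20.
Lowest total cost among the candidates is at Q = 2000.0.

TC* ≈ £4,734,079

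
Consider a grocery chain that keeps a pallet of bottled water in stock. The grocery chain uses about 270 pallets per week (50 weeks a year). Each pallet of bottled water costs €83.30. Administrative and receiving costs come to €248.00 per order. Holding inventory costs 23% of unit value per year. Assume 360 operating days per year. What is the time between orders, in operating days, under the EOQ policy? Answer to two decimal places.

Annual demand D = 270 × 50 = 13,500.
Holding cost H = 0.23 × €83.30 = €19.1590 per unit per year.
EOQ = √(2DS/H) = √(2 × 13,500 × 248 / 19.159) ≈ 591.18.
Cycle time = Q*/D × 360 = 591.18 / 13,500 × 360 ≈ 15.765 days.

T ≈ 15.76 days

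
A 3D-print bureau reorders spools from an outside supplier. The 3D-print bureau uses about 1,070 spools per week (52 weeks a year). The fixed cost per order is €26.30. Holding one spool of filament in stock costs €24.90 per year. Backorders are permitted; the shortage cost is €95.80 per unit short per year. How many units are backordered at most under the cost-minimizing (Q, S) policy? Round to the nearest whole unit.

S* ≈ 79 spools

Annual demand D = 1,070 × 52 = 55,640.
With planned backorders, Q* = √(2DS/H) · √((H+B)/B).
√(2DS/H) = √(2 × 55,640 × 26.3 / 24.9) = 342.836.
√((H+B)/B) = √((24.9+95.8)/95.8) = 1.1225.
Q* ≈ 384.820.
S* = Q* · H/(H+B) = 384.820 × 24.9/120.7 ≈ 79.387.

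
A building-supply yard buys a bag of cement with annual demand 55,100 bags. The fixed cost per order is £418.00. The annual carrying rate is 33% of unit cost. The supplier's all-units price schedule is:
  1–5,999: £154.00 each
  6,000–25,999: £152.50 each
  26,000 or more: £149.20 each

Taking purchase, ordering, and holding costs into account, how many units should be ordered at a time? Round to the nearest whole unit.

Q* ≈ 952 bags

Holding cost per unit per year at price C is H = 0.33·C.
Candidates are each tier's EOQ (if it falls in that tier) and each price-break quantity.
EOQ at £154.00 = 952.1 (feasible in tier 1): TC = 55,100×£154.00 + (55,100/952.1)×418 + (952.1/2)×0.33×£154.00 = £8,533,783.39.
EOQ at £152.50 = 956.7 < 6000, so use break Q=6000: TC = 55,100×£152.50 + (55,100/6000.0)×418 + (6000.0/2)×0.33×£152.50 = £8,557,563.63.
EOQ at £149.20 = 967.2 < 26000, so use break Q=26000: TC = 55,100×£149.20 + (55,100/26000.0)×418 + (26000.0/2)×0.33×£149.20 = £8,861,873.84.
Lowest total cost is £8,533,783.39 at Q = 952.1.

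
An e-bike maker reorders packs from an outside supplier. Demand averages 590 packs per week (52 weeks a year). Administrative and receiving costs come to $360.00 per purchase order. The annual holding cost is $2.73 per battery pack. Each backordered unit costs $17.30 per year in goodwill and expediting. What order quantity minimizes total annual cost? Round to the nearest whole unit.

Q* ≈ 3,061 packs

Annual demand D = 590 × 52 = 30,680.
With planned backorders, Q* = √(2DS/H) · √((H+B)/B).
√(2DS/H) = √(2 × 30,680 × 360 / 2.73) = 2844.544.
√((H+B)/B) = √((2.73+17.3)/17.3) = 1.0760.
Q* ≈ 3060.765.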